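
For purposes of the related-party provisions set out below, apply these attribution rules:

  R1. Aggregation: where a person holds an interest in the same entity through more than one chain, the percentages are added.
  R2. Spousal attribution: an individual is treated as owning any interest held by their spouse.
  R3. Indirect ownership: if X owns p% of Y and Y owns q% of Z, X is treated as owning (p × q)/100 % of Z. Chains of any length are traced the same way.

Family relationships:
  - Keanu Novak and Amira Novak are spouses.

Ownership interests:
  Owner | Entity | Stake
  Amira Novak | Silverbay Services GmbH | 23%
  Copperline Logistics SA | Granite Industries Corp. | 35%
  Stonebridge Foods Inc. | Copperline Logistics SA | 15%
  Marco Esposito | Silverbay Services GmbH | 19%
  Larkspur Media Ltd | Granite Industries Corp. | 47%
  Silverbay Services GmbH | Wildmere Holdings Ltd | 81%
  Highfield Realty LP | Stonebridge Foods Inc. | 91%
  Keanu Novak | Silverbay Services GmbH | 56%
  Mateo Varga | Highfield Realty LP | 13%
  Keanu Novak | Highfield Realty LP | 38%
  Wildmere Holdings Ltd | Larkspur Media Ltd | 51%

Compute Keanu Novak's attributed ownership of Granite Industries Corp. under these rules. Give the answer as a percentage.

17.153853%

By spousal attribution (R2), Keanu Novak is treated as also owning Amira Novak's interest in Silverbay Services GmbH, giving 56% + 23% = 79%.
Chain via Highfield Realty LP → Stonebridge Foods Inc. → Copperline Logistics SA (R3): 38% × 91% × 15% × 35% = 1.81545% of Granite Industries Corp.
Chain via Silverbay Services GmbH → Wildmere Holdings Ltd → Larkspur Media Ltd (R3): 79% × 81% × 51% × 47% = 15.338403% of Granite Industries Corp.
Aggregating (R1): 1.81545% + 15.338403% = 17.153853%.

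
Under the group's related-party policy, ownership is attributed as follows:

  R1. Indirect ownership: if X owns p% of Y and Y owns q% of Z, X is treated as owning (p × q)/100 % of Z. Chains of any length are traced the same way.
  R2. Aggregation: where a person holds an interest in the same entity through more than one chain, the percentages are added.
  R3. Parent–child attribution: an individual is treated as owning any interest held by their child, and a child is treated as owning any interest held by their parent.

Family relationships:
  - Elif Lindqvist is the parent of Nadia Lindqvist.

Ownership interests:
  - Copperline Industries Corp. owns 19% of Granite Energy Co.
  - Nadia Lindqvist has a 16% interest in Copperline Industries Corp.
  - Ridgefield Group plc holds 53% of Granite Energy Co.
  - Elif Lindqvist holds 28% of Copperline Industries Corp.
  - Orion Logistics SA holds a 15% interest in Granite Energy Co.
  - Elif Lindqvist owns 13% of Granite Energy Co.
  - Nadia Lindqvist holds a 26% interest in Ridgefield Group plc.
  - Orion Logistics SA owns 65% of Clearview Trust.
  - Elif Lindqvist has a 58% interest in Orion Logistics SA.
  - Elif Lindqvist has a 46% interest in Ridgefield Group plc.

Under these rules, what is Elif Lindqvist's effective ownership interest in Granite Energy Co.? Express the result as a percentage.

By parent–child attribution (R3), Elif Lindqvist is treated as also owning Nadia Lindqvist's interest in Copperline Industries Corp, giving 28% + 16% = 44%.
By parent–child attribution (R3), Elif Lindqvist is treated as also owning Nadia Lindqvist's interest in Ridgefield Group plc, giving 46% + 26% = 72%.
Chain via Copperline Industries Corp. (R1): 44% × 19% = 8.36% of Granite Energy Co.
Chain via Orion Logistics SA (R1): 58% × 15% = 8.7% of Granite Energy Co.
Chain via Ridgefield Group plc (R1): 72% × 53% = 38.16% of Granite Energy Co.
Direct interest in Granite Energy Co: 13%.
Aggregating (R2): 8.36% + 8.7% + 38.16% + 13% = 68.22%.

68.22%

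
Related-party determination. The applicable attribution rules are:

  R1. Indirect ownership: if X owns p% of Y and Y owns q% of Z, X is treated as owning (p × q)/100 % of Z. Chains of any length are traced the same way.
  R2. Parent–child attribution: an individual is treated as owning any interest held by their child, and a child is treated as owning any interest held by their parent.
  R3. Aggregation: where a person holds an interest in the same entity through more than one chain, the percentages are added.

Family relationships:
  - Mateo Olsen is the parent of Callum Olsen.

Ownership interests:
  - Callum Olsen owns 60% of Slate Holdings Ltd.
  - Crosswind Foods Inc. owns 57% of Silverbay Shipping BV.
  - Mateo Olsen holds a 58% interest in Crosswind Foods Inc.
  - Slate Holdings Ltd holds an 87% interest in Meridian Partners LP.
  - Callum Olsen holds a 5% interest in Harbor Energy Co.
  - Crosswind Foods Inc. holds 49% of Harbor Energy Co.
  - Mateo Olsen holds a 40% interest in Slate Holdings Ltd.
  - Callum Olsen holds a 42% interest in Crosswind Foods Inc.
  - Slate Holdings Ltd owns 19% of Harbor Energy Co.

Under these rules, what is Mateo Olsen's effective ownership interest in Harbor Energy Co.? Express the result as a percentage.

73%

By parent–child attribution (R2), Mateo Olsen is treated as also owning Callum Olsen's interest in Crosswind Foods Inc, giving 58% + 42% = 100%.
By parent–child attribution (R2), Mateo Olsen is treated as also owning Callum Olsen's interest in Slate Holdings Ltd, giving 40% + 60% = 100%.
By parent–child attribution (R2), Mateo Olsen is treated as owning Callum Olsen's 5% interest in Harbor Energy Co.
Chain via Crosswind Foods Inc. (R1): 100% × 49% = 49% of Harbor Energy Co.
Chain via Slate Holdings Ltd (R1): 100% × 19% = 19% of Harbor Energy Co.
Direct interest in Harbor Energy Co: 5%.
Aggregating (R3): 49% + 19% + 5% = 73%.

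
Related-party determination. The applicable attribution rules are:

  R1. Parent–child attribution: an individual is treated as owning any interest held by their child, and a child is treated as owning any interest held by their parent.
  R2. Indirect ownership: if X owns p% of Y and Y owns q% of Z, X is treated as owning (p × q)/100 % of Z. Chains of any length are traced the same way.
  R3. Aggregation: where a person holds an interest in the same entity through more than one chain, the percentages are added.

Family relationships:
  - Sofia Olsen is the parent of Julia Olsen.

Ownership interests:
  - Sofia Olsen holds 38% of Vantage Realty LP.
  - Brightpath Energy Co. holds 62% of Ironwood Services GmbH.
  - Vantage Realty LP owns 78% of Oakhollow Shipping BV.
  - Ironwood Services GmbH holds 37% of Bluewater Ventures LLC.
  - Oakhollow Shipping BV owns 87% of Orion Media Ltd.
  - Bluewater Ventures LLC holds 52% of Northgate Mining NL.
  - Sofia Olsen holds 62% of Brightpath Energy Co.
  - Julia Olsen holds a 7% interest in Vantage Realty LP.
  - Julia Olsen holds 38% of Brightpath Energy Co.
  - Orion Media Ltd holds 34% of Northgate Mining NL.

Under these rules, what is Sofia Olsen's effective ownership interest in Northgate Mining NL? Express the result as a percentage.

22.31138%

By parent–child attribution (R1), Sofia Olsen is treated as also owning Julia Olsen's interest in Brightpath Energy Co, giving 62% + 38% = 100%.
By parent–child attribution (R1), Sofia Olsen is treated as also owning Julia Olsen's interest in Vantage Realty LP, giving 38% + 7% = 45%.
Chain via Brightpath Energy Co. → Ironwood Services GmbH → Bluewater Ventures LLC (R2): 100% × 62% × 37% × 52% = 11.9288% of Northgate Mining NL.
Chain via Vantage Realty LP → Oakhollow Shipping BV → Orion Media Ltd (R2): 45% × 78% × 87% × 34% = 10.38258% of Northgate Mining NL.
Aggregating (R3): 11.9288% + 10.38258% = 22.31138%.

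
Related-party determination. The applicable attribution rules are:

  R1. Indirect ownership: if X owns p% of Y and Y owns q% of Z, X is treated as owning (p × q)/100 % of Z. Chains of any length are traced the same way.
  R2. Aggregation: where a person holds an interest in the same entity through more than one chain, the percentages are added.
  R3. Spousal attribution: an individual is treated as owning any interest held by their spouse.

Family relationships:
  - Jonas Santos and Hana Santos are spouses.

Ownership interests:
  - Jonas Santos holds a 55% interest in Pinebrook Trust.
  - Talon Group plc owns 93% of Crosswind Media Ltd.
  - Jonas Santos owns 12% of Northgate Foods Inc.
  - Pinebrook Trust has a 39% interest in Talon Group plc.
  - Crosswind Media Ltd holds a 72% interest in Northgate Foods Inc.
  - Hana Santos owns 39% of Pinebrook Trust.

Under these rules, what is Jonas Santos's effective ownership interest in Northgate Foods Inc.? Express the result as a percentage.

By spousal attribution (R3), Jonas Santos is treated as also owning Hana Santos's interest in Pinebrook Trust, giving 55% + 39% = 94%.
Chain via Pinebrook Trust → Talon Group plc → Crosswind Media Ltd (R1): 94% × 39% × 93% × 72% = 24.547536% of Northgate Foods Inc.
Direct interest in Northgate Foods Inc: 12%.
Aggregating (R2): 24.547536% + 12% = 36.547536%.

36.547536%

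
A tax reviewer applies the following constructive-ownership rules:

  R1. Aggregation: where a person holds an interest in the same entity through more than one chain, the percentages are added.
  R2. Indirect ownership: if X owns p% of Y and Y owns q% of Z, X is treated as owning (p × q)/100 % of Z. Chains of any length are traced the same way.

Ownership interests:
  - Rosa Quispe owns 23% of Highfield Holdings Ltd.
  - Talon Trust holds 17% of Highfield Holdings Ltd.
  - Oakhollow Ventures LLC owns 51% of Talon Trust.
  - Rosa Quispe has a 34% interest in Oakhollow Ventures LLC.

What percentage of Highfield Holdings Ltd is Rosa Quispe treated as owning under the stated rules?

25.9478%

Chain via Oakhollow Ventures LLC → Talon Trust (R2): 34% × 51% × 17% = 2.9478% of Highfield Holdings Ltd.
Direct interest in Highfield Holdings Ltd: 23%.
Aggregating (R1): 2.9478% + 23% = 25.9478%.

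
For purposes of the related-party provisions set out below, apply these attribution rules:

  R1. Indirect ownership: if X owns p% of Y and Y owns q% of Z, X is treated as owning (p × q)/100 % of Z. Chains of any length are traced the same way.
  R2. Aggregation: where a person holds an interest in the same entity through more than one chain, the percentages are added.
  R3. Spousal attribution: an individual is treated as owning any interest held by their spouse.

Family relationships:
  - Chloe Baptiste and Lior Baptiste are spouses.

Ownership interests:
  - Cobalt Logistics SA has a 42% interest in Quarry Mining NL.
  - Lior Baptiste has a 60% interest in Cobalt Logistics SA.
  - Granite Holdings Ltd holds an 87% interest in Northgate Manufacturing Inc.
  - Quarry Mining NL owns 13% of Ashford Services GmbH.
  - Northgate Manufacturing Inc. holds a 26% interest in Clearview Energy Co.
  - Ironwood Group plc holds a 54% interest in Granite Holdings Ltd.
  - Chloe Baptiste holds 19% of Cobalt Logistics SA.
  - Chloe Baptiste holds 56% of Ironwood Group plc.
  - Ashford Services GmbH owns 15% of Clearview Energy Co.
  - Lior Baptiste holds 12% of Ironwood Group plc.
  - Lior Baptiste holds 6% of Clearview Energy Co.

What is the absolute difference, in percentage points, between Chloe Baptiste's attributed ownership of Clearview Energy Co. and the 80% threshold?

By spousal attribution (R3), Chloe Baptiste is treated as also owning Lior Baptiste's interest in Cobalt Logistics SA, giving 19% + 60% = 79%.
By spousal attribution (R3), Chloe Baptiste is treated as also owning Lior Baptiste's interest in Ironwood Group plc, giving 56% + 12% = 68%.
By spousal attribution (R3), Chloe Baptiste is treated as owning Lior Baptiste's 6% interest in Clearview Energy Co.
Chain via Cobalt Logistics SA → Quarry Mining NL → Ashford Services GmbH (R1): 79% × 42% × 13% × 15% = 0.64701% of Clearview Energy Co.
Chain via Ironwood Group plc → Granite Holdings Ltd → Northgate Manufacturing Inc. (R1): 68% × 54% × 87% × 26% = 8.306064% of Clearview Energy Co.
Direct interest in Clearview Energy Co: 6%.
Aggregating (R2): 0.64701% + 8.306064% + 6% = 14.953074%.
14.953074% falls short of the 80% threshold by 65.046926 percentage points.

65.046926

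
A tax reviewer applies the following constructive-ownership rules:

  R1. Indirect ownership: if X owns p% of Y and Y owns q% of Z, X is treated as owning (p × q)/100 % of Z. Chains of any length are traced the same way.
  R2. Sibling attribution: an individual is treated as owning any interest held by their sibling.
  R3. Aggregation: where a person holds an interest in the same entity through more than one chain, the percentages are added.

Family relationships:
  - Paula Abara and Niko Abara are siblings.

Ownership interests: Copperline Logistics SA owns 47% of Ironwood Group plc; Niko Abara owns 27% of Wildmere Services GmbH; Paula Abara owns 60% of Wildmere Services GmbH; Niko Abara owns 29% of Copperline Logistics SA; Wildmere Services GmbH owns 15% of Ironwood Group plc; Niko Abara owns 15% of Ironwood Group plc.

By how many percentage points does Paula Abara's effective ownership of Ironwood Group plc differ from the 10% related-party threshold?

31.68

By sibling attribution (R2), Paula Abara is treated as also owning Niko Abara's interest in Wildmere Services GmbH, giving 60% + 27% = 87%.
By sibling attribution (R2), Paula Abara is treated as owning Niko Abara's 29% interest in Copperline Logistics SA.
By sibling attribution (R2), Paula Abara is treated as owning Niko Abara's 15% interest in Ironwood Group plc.
Chain via Wildmere Services GmbH (R1): 87% × 15% = 13.05% of Ironwood Group plc.
Chain via Copperline Logistics SA (R1): 29% × 47% = 13.63% of Ironwood Group plc.
Direct interest in Ironwood Group plc: 15%.
Aggregating (R3): 13.05% + 13.63% + 15% = 41.68%.
41.68% exceeds the 10% threshold by 31.68 percentage points.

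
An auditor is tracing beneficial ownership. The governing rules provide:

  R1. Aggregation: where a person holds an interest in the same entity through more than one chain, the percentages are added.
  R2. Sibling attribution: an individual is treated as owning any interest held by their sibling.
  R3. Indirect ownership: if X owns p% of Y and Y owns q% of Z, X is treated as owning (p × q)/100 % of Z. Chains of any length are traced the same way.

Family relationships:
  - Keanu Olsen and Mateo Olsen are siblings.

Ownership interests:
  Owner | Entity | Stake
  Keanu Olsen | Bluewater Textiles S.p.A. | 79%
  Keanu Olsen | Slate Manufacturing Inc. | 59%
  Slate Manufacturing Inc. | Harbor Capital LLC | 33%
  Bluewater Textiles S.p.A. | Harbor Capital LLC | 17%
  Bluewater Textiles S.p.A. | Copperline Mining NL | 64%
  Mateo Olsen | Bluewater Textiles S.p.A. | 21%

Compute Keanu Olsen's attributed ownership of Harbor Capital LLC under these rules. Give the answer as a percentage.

By sibling attribution (R2), Keanu Olsen is treated as also owning Mateo Olsen's interest in Bluewater Textiles S.p.A, giving 79% + 21% = 100%.
Chain via Slate Manufacturing Inc. (R3): 59% × 33% = 19.47% of Harbor Capital LLC.
Chain via Bluewater Textiles S.p.A. (R3): 100% × 17% = 17% of Harbor Capital LLC.
Aggregating (R1): 19.47% + 17% = 36.47%.

36.47%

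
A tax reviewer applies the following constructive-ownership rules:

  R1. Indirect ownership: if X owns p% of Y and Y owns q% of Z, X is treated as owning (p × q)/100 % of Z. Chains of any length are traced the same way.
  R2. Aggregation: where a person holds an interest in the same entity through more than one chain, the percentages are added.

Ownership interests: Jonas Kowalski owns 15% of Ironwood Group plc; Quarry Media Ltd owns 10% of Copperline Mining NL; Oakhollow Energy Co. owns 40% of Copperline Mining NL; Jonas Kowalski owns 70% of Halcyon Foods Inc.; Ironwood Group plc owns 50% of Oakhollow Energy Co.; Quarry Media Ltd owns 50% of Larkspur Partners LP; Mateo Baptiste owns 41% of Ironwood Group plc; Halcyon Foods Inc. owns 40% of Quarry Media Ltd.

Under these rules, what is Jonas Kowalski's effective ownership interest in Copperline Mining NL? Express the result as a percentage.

Chain via Halcyon Foods Inc. → Quarry Media Ltd (R1): 70% × 40% × 10% = 2.8% of Copperline Mining NL.
Chain via Ironwood Group plc → Oakhollow Energy Co. (R1): 15% × 50% × 40% = 3% of Copperline Mining NL.
Aggregating (R2): 2.8% + 3% = 5.8%.

5.8%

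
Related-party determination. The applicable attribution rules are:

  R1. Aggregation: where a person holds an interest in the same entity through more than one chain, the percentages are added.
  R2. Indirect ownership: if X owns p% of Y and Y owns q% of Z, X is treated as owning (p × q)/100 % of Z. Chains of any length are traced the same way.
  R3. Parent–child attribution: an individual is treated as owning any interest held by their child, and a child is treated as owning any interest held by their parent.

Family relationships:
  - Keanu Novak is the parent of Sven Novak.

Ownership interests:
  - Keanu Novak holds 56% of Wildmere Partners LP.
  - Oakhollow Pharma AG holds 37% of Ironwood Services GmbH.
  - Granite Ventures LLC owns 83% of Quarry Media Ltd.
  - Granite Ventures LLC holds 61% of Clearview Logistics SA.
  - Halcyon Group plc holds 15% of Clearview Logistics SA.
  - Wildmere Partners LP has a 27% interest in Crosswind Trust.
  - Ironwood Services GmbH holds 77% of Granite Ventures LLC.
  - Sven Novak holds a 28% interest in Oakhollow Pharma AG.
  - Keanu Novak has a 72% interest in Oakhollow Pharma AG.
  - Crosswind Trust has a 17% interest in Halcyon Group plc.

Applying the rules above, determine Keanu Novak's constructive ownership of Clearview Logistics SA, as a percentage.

By parent–child attribution (R3), Keanu Novak is treated as also owning Sven Novak's interest in Oakhollow Pharma AG, giving 72% + 28% = 100%.
Chain via Oakhollow Pharma AG → Ironwood Services GmbH → Granite Ventures LLC (R2): 100% × 37% × 77% × 61% = 17.3789% of Clearview Logistics SA.
Chain via Wildmere Partners LP → Crosswind Trust → Halcyon Group plc (R2): 56% × 27% × 17% × 15% = 0.38556% of Clearview Logistics SA.
Aggregating (R1): 17.3789% + 0.38556% = 17.76446%.

17.76446%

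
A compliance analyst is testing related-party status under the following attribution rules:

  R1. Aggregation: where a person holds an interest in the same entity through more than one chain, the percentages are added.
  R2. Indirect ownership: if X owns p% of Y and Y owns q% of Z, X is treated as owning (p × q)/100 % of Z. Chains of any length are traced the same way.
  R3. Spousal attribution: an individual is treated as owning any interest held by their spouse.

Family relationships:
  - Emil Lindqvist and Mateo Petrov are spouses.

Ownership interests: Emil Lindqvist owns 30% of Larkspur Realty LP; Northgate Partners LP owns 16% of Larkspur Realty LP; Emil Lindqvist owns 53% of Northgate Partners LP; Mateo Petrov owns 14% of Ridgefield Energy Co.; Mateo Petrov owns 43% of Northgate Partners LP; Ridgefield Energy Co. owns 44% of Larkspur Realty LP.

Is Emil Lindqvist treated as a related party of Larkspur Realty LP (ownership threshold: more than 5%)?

Yes

By spousal attribution (R3), Emil Lindqvist is treated as also owning Mateo Petrov's interest in Northgate Partners LP, giving 53% + 43% = 96%.
By spousal attribution (R3), Emil Lindqvist is treated as owning Mateo Petrov's 14% interest in Ridgefield Energy Co.
Chain via Northgate Partners LP (R2): 96% × 16% = 15.36% of Larkspur Realty LP.
Direct interest in Larkspur Realty LP: 30%.
Chain via Ridgefield Energy Co. (R2): 14% × 44% = 6.16% of Larkspur Realty LP.
Aggregating (R1): 15.36% + 30% + 6.16% = 51.52%.
51.52% exceeds the 5% threshold, so Emil is a related party to Larkspur Realty LP.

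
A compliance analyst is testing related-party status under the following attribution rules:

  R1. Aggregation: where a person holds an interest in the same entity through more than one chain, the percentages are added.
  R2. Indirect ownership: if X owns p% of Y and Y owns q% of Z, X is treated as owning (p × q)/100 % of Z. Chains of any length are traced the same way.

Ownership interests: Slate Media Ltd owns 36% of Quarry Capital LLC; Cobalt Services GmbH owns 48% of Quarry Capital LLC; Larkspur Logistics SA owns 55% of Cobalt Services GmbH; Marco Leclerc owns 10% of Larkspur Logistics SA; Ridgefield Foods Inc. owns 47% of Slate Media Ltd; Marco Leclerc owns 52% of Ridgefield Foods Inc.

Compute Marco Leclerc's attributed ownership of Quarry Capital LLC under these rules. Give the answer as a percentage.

Chain via Larkspur Logistics SA → Cobalt Services GmbH (R2): 10% × 55% × 48% = 2.64% of Quarry Capital LLC.
Chain via Ridgefield Foods Inc. → Slate Media Ltd (R2): 52% × 47% × 36% = 8.7984% of Quarry Capital LLC.
Aggregating (R1): 2.64% + 8.7984% = 11.4384%.

11.4384%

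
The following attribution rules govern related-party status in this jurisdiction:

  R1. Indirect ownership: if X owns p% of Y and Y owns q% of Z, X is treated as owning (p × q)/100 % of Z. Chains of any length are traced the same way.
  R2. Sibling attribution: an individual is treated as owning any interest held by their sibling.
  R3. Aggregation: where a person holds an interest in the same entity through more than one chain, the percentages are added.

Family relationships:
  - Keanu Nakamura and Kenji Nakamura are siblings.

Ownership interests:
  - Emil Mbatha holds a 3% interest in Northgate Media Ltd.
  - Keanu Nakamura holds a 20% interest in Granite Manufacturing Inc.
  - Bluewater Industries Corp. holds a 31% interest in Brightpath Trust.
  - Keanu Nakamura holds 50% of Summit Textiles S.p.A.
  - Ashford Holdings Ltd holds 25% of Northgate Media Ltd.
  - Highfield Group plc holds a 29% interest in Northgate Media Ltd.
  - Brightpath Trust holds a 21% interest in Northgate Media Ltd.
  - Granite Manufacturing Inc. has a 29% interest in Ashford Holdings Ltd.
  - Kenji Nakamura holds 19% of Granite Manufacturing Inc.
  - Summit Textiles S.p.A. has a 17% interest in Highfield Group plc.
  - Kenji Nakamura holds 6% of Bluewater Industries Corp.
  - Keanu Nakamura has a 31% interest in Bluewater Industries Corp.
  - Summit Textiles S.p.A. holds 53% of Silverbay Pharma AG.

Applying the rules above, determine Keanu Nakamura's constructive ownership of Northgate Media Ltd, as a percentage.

7.7012%

By sibling attribution (R2), Keanu Nakamura is treated as also owning Kenji Nakamura's interest in Granite Manufacturing Inc, giving 20% + 19% = 39%.
By sibling attribution (R2), Keanu Nakamura is treated as also owning Kenji Nakamura's interest in Bluewater Industries Corp, giving 31% + 6% = 37%.
Chain via Granite Manufacturing Inc. → Ashford Holdings Ltd (R1): 39% × 29% × 25% = 2.8275% of Northgate Media Ltd.
Chain via Summit Textiles S.p.A. → Highfield Group plc (R1): 50% × 17% × 29% = 2.465% of Northgate Media Ltd.
Chain via Bluewater Industries Corp. → Brightpath Trust (R1): 37% × 31% × 21% = 2.4087% of Northgate Media Ltd.
Aggregating (R3): 2.8275% + 2.465% + 2.4087% = 7.7012%.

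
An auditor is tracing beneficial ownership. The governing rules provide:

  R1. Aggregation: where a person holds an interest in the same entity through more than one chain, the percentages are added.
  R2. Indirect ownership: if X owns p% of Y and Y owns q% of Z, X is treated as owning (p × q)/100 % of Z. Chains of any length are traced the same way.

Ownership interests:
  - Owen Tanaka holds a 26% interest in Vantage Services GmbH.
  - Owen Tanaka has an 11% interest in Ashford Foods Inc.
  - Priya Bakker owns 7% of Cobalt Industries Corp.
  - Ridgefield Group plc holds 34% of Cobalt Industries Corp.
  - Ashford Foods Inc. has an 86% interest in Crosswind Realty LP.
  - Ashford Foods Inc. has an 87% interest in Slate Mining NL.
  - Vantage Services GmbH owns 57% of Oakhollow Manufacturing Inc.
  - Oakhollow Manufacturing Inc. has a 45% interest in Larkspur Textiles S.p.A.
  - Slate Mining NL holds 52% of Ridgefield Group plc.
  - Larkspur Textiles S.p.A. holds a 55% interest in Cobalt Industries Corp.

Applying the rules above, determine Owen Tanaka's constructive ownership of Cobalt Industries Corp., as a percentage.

5.359926%

Chain via Vantage Services GmbH → Oakhollow Manufacturing Inc. → Larkspur Textiles S.p.A. (R2): 26% × 57% × 45% × 55% = 3.66795% of Cobalt Industries Corp.
Chain via Ashford Foods Inc. → Slate Mining NL → Ridgefield Group plc (R2): 11% × 87% × 52% × 34% = 1.691976% of Cobalt Industries Corp.
Aggregating (R1): 3.66795% + 1.691976% = 5.359926%.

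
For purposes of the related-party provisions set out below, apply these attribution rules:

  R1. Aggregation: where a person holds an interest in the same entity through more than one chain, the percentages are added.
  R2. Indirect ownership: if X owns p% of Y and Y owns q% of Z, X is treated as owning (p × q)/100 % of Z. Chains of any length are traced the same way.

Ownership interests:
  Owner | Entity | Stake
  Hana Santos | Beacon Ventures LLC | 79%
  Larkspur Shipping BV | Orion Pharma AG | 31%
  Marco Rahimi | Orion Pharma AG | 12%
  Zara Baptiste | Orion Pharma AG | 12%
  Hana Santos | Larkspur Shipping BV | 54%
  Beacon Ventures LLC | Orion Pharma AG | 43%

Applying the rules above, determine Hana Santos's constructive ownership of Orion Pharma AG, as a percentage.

Chain via Larkspur Shipping BV (R2): 54% × 31% = 16.74% of Orion Pharma AG.
Chain via Beacon Ventures LLC (R2): 79% × 43% = 33.97% of Orion Pharma AG.
Aggregating (R1): 16.74% + 33.97% = 50.71%.

50.71%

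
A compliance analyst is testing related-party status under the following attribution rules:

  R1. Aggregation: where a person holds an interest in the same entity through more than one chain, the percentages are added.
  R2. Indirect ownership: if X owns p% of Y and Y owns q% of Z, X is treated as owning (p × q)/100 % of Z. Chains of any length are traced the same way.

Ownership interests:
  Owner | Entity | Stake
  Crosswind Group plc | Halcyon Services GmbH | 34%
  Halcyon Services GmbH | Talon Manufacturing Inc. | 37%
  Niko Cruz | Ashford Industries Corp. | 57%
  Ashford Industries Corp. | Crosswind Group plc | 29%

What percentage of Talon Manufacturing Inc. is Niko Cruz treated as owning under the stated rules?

2.079474%

Chain via Ashford Industries Corp. → Crosswind Group plc → Halcyon Services GmbH (R2): 57% × 29% × 34% × 37% = 2.079474% of Talon Manufacturing Inc.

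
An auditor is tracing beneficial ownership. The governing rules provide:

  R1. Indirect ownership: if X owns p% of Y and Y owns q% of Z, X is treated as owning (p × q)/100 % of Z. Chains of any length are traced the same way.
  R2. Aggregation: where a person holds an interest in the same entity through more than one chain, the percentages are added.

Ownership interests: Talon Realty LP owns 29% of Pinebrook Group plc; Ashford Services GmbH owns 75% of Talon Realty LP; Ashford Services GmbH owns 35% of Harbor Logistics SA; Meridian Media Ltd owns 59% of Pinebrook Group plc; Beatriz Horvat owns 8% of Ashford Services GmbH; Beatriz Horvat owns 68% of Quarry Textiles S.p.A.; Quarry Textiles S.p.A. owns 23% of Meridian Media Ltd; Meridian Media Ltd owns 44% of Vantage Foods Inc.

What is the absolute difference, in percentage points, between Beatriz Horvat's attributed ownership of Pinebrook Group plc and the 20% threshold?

9.0324

Chain via Ashford Services GmbH → Talon Realty LP (R1): 8% × 75% × 29% = 1.74% of Pinebrook Group plc.
Chain via Quarry Textiles S.p.A. → Meridian Media Ltd (R1): 68% × 23% × 59% = 9.2276% of Pinebrook Group plc.
Aggregating (R2): 1.74% + 9.2276% = 10.9676%.
10.9676% falls short of the 20% threshold by 9.0324 percentage points.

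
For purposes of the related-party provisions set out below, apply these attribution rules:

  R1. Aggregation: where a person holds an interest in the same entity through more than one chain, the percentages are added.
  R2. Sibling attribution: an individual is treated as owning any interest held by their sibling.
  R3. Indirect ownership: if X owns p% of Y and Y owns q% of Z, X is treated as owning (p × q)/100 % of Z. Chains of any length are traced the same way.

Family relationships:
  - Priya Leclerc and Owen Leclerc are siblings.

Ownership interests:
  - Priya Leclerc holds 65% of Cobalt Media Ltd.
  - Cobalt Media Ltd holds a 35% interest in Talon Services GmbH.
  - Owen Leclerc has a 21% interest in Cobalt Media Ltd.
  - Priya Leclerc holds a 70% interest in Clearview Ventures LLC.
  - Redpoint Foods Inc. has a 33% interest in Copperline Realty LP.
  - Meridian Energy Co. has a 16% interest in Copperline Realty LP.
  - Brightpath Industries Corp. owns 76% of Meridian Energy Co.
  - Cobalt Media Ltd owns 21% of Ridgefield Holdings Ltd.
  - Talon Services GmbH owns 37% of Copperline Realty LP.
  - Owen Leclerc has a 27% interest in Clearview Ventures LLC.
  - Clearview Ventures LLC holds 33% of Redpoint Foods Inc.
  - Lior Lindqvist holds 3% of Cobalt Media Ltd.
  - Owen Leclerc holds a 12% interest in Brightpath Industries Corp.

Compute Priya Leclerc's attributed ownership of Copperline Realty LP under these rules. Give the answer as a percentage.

23.1595%

By sibling attribution (R2), Priya Leclerc is treated as also owning Owen Leclerc's interest in Clearview Ventures LLC, giving 70% + 27% = 97%.
By sibling attribution (R2), Priya Leclerc is treated as also owning Owen Leclerc's interest in Cobalt Media Ltd, giving 65% + 21% = 86%.
By sibling attribution (R2), Priya Leclerc is treated as owning Owen Leclerc's 12% interest in Brightpath Industries Corp.
Chain via Clearview Ventures LLC → Redpoint Foods Inc. (R3): 97% × 33% × 33% = 10.5633% of Copperline Realty LP.
Chain via Cobalt Media Ltd → Talon Services GmbH (R3): 86% × 35% × 37% = 11.137% of Copperline Realty LP.
Chain via Brightpath Industries Corp. → Meridian Energy Co. (R3): 12% × 76% × 16% = 1.4592% of Copperline Realty LP.
Aggregating (R1): 10.5633% + 11.137% + 1.4592% = 23.1595%.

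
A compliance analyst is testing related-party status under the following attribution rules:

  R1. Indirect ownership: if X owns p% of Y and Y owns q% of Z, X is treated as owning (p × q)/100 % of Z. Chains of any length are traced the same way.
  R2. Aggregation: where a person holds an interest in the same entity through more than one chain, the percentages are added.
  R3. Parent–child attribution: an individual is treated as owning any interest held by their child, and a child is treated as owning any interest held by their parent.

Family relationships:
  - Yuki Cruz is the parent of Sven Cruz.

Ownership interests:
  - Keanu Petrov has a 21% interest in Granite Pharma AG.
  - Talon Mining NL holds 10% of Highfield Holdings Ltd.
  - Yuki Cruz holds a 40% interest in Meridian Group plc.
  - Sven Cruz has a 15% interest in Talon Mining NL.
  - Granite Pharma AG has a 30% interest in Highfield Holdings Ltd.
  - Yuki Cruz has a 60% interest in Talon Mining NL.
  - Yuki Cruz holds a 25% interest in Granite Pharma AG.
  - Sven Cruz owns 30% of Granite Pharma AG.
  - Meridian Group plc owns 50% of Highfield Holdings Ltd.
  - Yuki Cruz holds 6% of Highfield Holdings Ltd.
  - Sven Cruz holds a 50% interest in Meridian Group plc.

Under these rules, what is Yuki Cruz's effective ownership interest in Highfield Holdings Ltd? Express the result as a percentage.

By parent–child attribution (R3), Yuki Cruz is treated as also owning Sven Cruz's interest in Meridian Group plc, giving 40% + 50% = 90%.
By parent–child attribution (R3), Yuki Cruz is treated as also owning Sven Cruz's interest in Talon Mining NL, giving 60% + 15% = 75%.
By parent–child attribution (R3), Yuki Cruz is treated as also owning Sven Cruz's interest in Granite Pharma AG, giving 25% + 30% = 55%.
Chain via Meridian Group plc (R1): 90% × 50% = 45% of Highfield Holdings Ltd.
Chain via Talon Mining NL (R1): 75% × 10% = 7.5% of Highfield Holdings Ltd.
Chain via Granite Pharma AG (R1): 55% × 30% = 16.5% of Highfield Holdings Ltd.
Direct interest in Highfield Holdings Ltd: 6%.
Aggregating (R2): 45% + 7.5% + 16.5% + 6% = 75%.

75%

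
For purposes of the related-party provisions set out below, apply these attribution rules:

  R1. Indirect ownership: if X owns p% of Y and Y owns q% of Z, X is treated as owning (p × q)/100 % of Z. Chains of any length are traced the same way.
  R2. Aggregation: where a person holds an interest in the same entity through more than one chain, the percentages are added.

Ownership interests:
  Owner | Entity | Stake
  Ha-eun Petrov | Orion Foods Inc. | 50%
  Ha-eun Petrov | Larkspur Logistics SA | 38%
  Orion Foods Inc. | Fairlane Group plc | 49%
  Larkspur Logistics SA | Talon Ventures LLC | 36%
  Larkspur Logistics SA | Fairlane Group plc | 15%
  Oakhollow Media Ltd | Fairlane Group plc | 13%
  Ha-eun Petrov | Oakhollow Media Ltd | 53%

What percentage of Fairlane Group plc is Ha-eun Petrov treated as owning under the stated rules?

37.09%

Chain via Larkspur Logistics SA (R1): 38% × 15% = 5.7% of Fairlane Group plc.
Chain via Orion Foods Inc. (R1): 50% × 49% = 24.5% of Fairlane Group plc.
Chain via Oakhollow Media Ltd (R1): 53% × 13% = 6.89% of Fairlane Group plc.
Aggregating (R2): 5.7% + 24.5% + 6.89% = 37.09%.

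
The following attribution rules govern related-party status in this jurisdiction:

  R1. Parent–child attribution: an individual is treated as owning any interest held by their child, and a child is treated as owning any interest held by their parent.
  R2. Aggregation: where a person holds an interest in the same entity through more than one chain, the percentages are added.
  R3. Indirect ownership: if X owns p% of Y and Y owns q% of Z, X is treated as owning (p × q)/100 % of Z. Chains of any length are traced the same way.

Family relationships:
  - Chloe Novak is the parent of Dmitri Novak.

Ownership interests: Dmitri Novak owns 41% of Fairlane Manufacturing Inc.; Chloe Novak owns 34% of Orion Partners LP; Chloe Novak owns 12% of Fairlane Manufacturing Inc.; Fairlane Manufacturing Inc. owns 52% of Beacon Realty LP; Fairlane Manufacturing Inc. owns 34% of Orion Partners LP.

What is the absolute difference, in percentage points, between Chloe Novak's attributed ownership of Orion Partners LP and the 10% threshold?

42.02

By parent–child attribution (R1), Chloe Novak is treated as also owning Dmitri Novak's interest in Fairlane Manufacturing Inc, giving 12% + 41% = 53%.
Chain via Fairlane Manufacturing Inc. (R3): 53% × 34% = 18.02% of Orion Partners LP.
Direct interest in Orion Partners LP: 34%.
Aggregating (R2): 18.02% + 34% = 52.02%.
52.02% exceeds the 10% threshold by 42.02 percentage points.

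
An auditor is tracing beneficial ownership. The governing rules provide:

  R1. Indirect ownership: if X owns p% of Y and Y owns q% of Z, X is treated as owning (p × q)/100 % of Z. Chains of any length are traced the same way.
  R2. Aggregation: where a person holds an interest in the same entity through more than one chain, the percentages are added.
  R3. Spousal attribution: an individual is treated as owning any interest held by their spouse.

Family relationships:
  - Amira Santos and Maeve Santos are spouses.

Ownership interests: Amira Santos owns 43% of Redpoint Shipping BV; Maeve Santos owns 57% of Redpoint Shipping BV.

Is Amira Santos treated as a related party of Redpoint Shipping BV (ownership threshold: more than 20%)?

By spousal attribution (R3), Amira Santos is treated as also owning Maeve Santos's interest in Redpoint Shipping BV, giving 43% + 57% = 100%.
Direct interest in Redpoint Shipping BV: 100%.
100% exceeds the 20% threshold, so Amira is a related party to Redpoint Shipping BV.

Yes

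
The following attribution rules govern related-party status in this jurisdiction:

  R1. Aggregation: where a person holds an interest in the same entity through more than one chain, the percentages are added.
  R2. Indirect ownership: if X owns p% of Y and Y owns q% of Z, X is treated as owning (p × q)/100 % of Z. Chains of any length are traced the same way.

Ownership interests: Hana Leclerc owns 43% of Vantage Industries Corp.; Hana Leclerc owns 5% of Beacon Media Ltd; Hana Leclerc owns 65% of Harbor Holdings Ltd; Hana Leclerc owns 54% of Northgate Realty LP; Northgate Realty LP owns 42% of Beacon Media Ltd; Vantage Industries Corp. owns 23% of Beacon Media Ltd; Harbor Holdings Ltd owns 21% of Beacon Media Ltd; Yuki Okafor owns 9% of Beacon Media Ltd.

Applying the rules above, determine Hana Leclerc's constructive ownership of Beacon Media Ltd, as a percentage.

51.22%

Chain via Northgate Realty LP (R2): 54% × 42% = 22.68% of Beacon Media Ltd.
Chain via Vantage Industries Corp. (R2): 43% × 23% = 9.89% of Beacon Media Ltd.
Chain via Harbor Holdings Ltd (R2): 65% × 21% = 13.65% of Beacon Media Ltd.
Direct interest in Beacon Media Ltd: 5%.
Aggregating (R1): 22.68% + 9.89% + 13.65% + 5% = 51.22%.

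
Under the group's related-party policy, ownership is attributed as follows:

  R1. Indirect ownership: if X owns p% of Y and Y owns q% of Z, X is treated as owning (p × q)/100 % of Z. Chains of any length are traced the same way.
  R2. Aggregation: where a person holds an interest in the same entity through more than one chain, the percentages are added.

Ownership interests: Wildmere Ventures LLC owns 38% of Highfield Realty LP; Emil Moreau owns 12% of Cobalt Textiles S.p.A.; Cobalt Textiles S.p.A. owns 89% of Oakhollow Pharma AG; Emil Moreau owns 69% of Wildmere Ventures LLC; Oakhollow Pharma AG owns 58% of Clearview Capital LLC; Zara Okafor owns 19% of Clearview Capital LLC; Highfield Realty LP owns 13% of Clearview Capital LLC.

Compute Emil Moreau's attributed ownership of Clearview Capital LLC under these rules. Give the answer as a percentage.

9.603%

Chain via Cobalt Textiles S.p.A. → Oakhollow Pharma AG (R1): 12% × 89% × 58% = 6.1944% of Clearview Capital LLC.
Chain via Wildmere Ventures LLC → Highfield Realty LP (R1): 69% × 38% × 13% = 3.4086% of Clearview Capital LLC.
Aggregating (R2): 6.1944% + 3.4086% = 9.603%.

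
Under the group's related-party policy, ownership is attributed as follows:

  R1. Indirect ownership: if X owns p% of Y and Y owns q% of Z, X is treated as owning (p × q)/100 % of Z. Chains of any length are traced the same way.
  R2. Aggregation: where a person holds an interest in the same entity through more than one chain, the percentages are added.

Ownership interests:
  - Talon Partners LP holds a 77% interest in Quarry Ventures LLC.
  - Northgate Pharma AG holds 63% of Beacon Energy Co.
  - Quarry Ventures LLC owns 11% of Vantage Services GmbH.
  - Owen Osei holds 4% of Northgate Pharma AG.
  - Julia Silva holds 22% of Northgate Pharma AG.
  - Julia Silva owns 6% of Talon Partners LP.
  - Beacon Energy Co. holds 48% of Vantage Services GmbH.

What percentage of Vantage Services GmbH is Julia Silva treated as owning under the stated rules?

Chain via Talon Partners LP → Quarry Ventures LLC (R1): 6% × 77% × 11% = 0.5082% of Vantage Services GmbH.
Chain via Northgate Pharma AG → Beacon Energy Co. (R1): 22% × 63% × 48% = 6.6528% of Vantage Services GmbH.
Aggregating (R2): 0.5082% + 6.6528% = 7.161%.

7.161%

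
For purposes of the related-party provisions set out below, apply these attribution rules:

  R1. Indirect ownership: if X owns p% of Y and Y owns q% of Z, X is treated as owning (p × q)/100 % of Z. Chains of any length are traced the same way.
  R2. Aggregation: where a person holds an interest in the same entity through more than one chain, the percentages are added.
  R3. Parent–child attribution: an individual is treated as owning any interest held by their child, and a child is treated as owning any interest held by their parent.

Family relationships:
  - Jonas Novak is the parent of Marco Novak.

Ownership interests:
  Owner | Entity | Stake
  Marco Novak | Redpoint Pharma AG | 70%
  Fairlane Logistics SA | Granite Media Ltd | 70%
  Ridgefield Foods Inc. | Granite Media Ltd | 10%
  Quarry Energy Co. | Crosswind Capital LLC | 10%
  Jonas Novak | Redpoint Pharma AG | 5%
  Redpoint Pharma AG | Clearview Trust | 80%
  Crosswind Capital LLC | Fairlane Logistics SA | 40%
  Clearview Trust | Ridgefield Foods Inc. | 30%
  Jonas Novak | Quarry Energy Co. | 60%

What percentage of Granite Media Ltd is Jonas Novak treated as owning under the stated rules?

By parent–child attribution (R3), Jonas Novak is treated as also owning Marco Novak's interest in Redpoint Pharma AG, giving 5% + 70% = 75%.
Chain via Redpoint Pharma AG → Clearview Trust → Ridgefield Foods Inc. (R1): 75% × 80% × 30% × 10% = 1.8% of Granite Media Ltd.
Chain via Quarry Energy Co. → Crosswind Capital LLC → Fairlane Logistics SA (R1): 60% × 10% × 40% × 70% = 1.68% of Granite Media Ltd.
Aggregating (R2): 1.8% + 1.68% = 3.48%.

3.48%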